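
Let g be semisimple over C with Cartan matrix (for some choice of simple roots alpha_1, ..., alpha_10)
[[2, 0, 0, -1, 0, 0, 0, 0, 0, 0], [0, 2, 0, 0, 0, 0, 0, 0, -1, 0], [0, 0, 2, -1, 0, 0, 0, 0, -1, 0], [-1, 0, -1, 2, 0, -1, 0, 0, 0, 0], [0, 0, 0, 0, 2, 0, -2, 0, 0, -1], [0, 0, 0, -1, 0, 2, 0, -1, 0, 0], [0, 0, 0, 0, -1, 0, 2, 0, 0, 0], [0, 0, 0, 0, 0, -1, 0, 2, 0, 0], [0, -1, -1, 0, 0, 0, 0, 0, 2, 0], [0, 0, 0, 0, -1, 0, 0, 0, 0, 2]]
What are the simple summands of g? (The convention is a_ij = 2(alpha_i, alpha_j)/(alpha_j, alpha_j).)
The diagram associated to this matrix has two connected components: the simple roots {alpha_5, alpha_7, alpha_10} form a chain of 3 nodes with a double edge at one end; the terminal node there is the unique short simple root (B_3), and {alpha_1, alpha_2, alpha_3, alpha_4, alpha_6, alpha_8, alpha_9} form a chain of 6 nodes with one extra node attached to the third node from one end (E_7). A semisimple Lie algebra decomposes uniquely as the direct sum of simple ideals, one per connected component of its Dynkin diagram, so g ≅ B_3 ⊕ E_7 (dimension 21 + 133 = 154).

B3 ⊕ E7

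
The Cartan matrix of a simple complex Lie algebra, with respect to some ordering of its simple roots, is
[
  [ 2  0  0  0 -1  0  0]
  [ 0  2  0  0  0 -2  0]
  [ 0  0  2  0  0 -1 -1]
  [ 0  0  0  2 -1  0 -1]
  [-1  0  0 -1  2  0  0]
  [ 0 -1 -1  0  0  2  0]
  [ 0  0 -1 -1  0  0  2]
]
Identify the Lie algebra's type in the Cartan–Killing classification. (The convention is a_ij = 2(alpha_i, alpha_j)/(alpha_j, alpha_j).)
type C_7

The matrix has rank 7 with 2's on the diagonal. Reading the off-diagonal entries as Dynkin edges (a single edge where a_ij = a_ji = -1; a double or triple edge where a_ij * a_ji = 2 or 3), the diagram is a chain of 7 nodes with a double edge at one end; the terminal node there is the unique long simple root (C_7). One simple-root ordering that puts it in standard form is (alpha_1, alpha_5, alpha_4, alpha_7, alpha_3, alpha_6, alpha_2). So the algebra is type C_7, i.e. sp(14).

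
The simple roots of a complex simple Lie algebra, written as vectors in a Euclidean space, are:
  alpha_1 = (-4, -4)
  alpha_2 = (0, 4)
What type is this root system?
Compute the Cartan integers a_ij = 2(alpha_i, alpha_j)/(alpha_j, alpha_j); the resulting 2x2 Cartan matrix is
[[2, -2], [-1, 2]].
The roots have two lengths (squared-length ratio 2:1); the short ones are alpha_{2}. The associated Dynkin diagram is a chain of 2 nodes with a double edge at one end; the terminal node there is the unique short simple root (B_2), so the type is B_2 (the algebra so(5)).

type B_2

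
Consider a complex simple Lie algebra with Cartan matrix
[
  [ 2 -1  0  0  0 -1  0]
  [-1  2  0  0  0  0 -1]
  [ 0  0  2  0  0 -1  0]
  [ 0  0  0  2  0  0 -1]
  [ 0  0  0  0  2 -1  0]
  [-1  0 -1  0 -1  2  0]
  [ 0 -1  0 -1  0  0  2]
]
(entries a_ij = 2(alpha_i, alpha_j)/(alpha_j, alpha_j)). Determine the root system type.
D7

The matrix has rank 7 with 2's on the diagonal. Reading the off-diagonal entries as Dynkin edges (a single edge where a_ij = a_ji = -1; a double or triple edge where a_ij * a_ji = 2 or 3), the diagram is a chain of 5 nodes with a fork of two nodes at one end (D_7). One simple-root ordering that puts it in standard form is (alpha_4, alpha_7, alpha_2, alpha_1, alpha_6, alpha_3, alpha_5). So the algebra is type D_7, i.e. so(14).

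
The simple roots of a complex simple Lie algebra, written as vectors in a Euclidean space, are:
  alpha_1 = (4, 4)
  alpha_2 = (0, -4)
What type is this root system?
B_2

Compute the Cartan integers a_ij = 2(alpha_i, alpha_j)/(alpha_j, alpha_j); the resulting 2x2 Cartan matrix is
[[2, -2], [-1, 2]].
The roots have two lengths (squared-length ratio 2:1); the short ones are alpha_{2}. The associated Dynkin diagram is a chain of 2 nodes with a double edge at one end; the terminal node there is the unique short simple root (B_2), so the type is B_2 (the algebra so(5)).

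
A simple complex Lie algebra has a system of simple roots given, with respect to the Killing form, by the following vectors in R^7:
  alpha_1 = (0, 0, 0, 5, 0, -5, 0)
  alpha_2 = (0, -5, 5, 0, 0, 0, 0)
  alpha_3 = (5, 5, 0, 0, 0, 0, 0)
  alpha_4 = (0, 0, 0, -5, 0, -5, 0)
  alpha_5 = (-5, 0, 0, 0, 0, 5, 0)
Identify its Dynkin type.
Compute the Cartan integers a_ij = 2(alpha_i, alpha_j)/(alpha_j, alpha_j); the resulting 5x5 Cartan matrix is
[[2, 0, 0, 0, -1], [0, 2, -1, 0, 0], [0, -1, 2, 0, -1], [0, 0, 0, 2, -1], [-1, 0, -1, -1, 2]].
All simple roots have the same length, so the diagram is simply laced. The associated Dynkin diagram is a chain of 3 nodes with a fork of two nodes at one end (D_5), so the type is D_5 (the algebra so(10)).

D_5 (so(10))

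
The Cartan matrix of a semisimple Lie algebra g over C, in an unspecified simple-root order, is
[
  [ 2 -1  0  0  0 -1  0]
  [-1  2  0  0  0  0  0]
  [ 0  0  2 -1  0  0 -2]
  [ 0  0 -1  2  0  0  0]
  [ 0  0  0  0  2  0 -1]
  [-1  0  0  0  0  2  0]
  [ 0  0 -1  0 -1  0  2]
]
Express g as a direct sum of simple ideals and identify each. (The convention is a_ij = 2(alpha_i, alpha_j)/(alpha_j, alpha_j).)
type A_3 + type F_4

The diagram associated to this matrix has two connected components: the simple roots {alpha_1, alpha_2, alpha_6} form a chain of 3 nodes with single edges (A_3), and {alpha_3, alpha_4, alpha_5, alpha_7} form a chain of 4 nodes with a double edge between the middle two (F_4). A semisimple Lie algebra decomposes uniquely as the direct sum of simple ideals, one per connected component of its Dynkin diagram, so g ≅ A_3 ⊕ F_4 (dimension 15 + 52 = 67).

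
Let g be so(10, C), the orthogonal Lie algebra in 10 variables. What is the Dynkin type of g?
This is so(10) with 10 even, which has dimension 10(10-1)/2 = 45 and rank 10/2 = 5. In the classification of classical Lie algebras, the orthogonal algebra so(2n) in an even number of variables has type D_n; here n = 5, so the Dynkin diagram is a chain of 3 nodes with a fork of two nodes at one end (D_5). Hence the type is D_5.

D_5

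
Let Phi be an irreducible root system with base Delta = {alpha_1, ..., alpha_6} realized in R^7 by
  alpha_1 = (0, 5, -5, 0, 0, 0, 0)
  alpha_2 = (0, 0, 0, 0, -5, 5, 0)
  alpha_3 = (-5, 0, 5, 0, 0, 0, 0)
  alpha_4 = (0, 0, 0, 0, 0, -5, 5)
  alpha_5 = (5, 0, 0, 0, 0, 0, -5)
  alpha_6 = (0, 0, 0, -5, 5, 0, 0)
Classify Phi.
A6

Compute the Cartan integers a_ij = 2(alpha_i, alpha_j)/(alpha_j, alpha_j); the resulting 6x6 Cartan matrix is
[[2, 0, -1, 0, 0, 0], [0, 2, 0, -1, 0, -1], [-1, 0, 2, 0, -1, 0], [0, -1, 0, 2, -1, 0], [0, 0, -1, -1, 2, 0], [0, -1, 0, 0, 0, 2]].
All simple roots have the same length, so the diagram is simply laced. The associated Dynkin diagram is a chain of 6 nodes with single edges (A_6), so the type is A_6 (the algebra sl(7)).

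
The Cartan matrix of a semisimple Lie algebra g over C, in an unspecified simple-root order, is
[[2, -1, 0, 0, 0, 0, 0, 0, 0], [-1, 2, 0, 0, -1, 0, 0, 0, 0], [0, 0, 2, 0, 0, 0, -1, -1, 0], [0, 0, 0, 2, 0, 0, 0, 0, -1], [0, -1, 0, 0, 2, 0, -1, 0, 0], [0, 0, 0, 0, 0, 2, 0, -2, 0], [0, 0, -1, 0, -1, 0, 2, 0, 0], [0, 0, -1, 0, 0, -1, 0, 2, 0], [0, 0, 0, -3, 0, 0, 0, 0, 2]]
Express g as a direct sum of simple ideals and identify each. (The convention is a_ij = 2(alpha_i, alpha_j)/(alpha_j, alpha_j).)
C7 ⊕ G2

The diagram associated to this matrix has two connected components: the simple roots {alpha_1, alpha_2, alpha_3, alpha_5, alpha_6, alpha_7, alpha_8} form a chain of 7 nodes with a double edge at one end; the terminal node there is the unique long simple root (C_7), and {alpha_4, alpha_9} form two nodes joined by a triple edge (G_2). A semisimple Lie algebra decomposes uniquely as the direct sum of simple ideals, one per connected component of its Dynkin diagram, so g ≅ C_7 ⊕ G_2 (dimension 105 + 14 = 119).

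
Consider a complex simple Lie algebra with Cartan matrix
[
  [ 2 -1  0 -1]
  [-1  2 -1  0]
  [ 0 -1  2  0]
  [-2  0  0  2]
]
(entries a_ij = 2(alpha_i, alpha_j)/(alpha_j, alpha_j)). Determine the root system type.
type C_4

The matrix has rank 4 with 2's on the diagonal. Reading the off-diagonal entries as Dynkin edges (a single edge where a_ij = a_ji = -1; a double or triple edge where a_ij * a_ji = 2 or 3), the diagram is a chain of 4 nodes with a double edge at one end; the terminal node there is the unique long simple root (C_4). One simple-root ordering that puts it in standard form is (alpha_3, alpha_2, alpha_1, alpha_4). So the algebra is type C_4, i.e. sp(8).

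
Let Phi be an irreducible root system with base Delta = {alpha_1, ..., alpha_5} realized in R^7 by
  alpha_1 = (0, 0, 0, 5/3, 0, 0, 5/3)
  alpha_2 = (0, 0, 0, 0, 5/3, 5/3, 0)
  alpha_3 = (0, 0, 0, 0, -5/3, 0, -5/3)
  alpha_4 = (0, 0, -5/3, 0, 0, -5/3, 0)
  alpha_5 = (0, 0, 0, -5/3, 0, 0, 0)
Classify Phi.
Compute the Cartan integers a_ij = 2(alpha_i, alpha_j)/(alpha_j, alpha_j); the resulting 5x5 Cartan matrix is
[[2, 0, -1, 0, -2], [0, 2, -1, -1, 0], [-1, -1, 2, 0, 0], [0, -1, 0, 2, 0], [-1, 0, 0, 0, 2]].
The roots have two lengths (squared-length ratio 2:1); the short ones are alpha_{5}. The associated Dynkin diagram is a chain of 5 nodes with a double edge at one end; the terminal node there is the unique short simple root (B_5), so the type is B_5 (the algebra so(11)).

type B_5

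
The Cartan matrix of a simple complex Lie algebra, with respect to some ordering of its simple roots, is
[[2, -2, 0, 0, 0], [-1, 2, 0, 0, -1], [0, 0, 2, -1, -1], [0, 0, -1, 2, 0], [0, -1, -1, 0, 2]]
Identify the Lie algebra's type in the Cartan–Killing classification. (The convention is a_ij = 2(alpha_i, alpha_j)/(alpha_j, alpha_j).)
The matrix has rank 5 with 2's on the diagonal. Reading the off-diagonal entries as Dynkin edges (a single edge where a_ij = a_ji = -1; a double or triple edge where a_ij * a_ji = 2 or 3), the diagram is a chain of 5 nodes with a double edge at one end; the terminal node there is the unique long simple root (C_5). One simple-root ordering that puts it in standard form is (alpha_4, alpha_3, alpha_5, alpha_2, alpha_1). So the algebra is type C_5, i.e. sp(10).

type C_5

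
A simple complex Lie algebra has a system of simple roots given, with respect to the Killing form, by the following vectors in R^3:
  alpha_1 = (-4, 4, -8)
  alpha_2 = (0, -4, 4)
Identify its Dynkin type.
G_2

Compute the Cartan integers a_ij = 2(alpha_i, alpha_j)/(alpha_j, alpha_j); the resulting 2x2 Cartan matrix is
[[2, -3], [-1, 2]].
The roots have two lengths (squared-length ratio 3:1); the short ones are alpha_{2}. The associated Dynkin diagram is two nodes joined by a triple edge (G_2), so the type is G_2.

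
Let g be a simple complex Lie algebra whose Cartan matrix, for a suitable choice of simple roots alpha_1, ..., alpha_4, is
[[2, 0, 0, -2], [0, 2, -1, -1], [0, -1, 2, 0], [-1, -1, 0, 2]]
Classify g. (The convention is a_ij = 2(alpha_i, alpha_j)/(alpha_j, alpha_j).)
The matrix has rank 4 with 2's on the diagonal. Reading the off-diagonal entries as Dynkin edges (a single edge where a_ij = a_ji = -1; a double or triple edge where a_ij * a_ji = 2 or 3), the diagram is a chain of 4 nodes with a double edge at one end; the terminal node there is the unique long simple root (C_4). One simple-root ordering that puts it in standard form is (alpha_3, alpha_2, alpha_4, alpha_1). So the algebra is type C_4, i.e. sp(8).

C_4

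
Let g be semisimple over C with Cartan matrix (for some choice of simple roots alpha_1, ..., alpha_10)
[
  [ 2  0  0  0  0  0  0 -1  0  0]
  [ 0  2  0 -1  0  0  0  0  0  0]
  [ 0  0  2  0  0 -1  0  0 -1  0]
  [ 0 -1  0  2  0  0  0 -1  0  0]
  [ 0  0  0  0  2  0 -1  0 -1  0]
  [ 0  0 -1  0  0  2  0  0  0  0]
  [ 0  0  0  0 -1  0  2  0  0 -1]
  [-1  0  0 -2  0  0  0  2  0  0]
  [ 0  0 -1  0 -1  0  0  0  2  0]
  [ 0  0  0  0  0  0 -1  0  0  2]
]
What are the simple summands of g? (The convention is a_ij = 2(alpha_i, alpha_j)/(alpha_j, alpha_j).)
type A_6 ⊕ type F_4

The diagram associated to this matrix has two connected components: the simple roots {alpha_3, alpha_5, alpha_6, alpha_7, alpha_9, alpha_10} form a chain of 6 nodes with single edges (A_6), and {alpha_1, alpha_2, alpha_4, alpha_8} form a chain of 4 nodes with a double edge between the middle two (F_4). A semisimple Lie algebra decomposes uniquely as the direct sum of simple ideals, one per connected component of its Dynkin diagram, so g ≅ A_6 ⊕ F_4 (dimension 48 + 52 = 100).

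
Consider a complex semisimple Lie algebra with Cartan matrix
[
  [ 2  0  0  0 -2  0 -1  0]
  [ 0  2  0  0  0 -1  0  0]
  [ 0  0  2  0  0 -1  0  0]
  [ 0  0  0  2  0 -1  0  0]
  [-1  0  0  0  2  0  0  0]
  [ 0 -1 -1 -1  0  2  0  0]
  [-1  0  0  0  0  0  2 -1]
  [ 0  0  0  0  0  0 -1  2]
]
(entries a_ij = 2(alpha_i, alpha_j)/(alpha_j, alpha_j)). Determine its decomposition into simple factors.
The diagram associated to this matrix has two connected components: the simple roots {alpha_1, alpha_5, alpha_7, alpha_8} form a chain of 4 nodes with a double edge at one end; the terminal node there is the unique short simple root (B_4), and {alpha_2, alpha_3, alpha_4, alpha_6} form a chain of 2 nodes with a fork of two nodes at one end (D_4). A semisimple Lie algebra decomposes uniquely as the direct sum of simple ideals, one per connected component of its Dynkin diagram, so g ≅ B_4 ⊕ D_4 (dimension 36 + 28 = 64).

B_4 (so(9)) ⊕ D_4 (so(8))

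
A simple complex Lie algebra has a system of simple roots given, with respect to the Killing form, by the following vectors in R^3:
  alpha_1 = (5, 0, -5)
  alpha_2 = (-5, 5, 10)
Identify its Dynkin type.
G_2

Compute the Cartan integers a_ij = 2(alpha_i, alpha_j)/(alpha_j, alpha_j); the resulting 2x2 Cartan matrix is
[[2, -1], [-3, 2]].
The roots have two lengths (squared-length ratio 3:1); the short ones are alpha_{1}. The associated Dynkin diagram is two nodes joined by a triple edge (G_2), so the type is G_2.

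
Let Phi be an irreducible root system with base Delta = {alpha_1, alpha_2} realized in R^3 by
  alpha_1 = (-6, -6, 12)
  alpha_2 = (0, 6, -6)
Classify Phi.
Compute the Cartan integers a_ij = 2(alpha_i, alpha_j)/(alpha_j, alpha_j); the resulting 2x2 Cartan matrix is
[[2, -3], [-1, 2]].
The roots have two lengths (squared-length ratio 3:1); the short ones are alpha_{2}. The associated Dynkin diagram is two nodes joined by a triple edge (G_2), so the type is G_2.

G2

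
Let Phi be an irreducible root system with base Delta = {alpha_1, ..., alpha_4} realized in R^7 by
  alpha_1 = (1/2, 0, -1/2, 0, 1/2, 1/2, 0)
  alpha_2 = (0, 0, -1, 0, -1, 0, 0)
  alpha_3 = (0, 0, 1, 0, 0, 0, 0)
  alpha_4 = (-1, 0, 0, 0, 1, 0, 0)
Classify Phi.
F4

Compute the Cartan integers a_ij = 2(alpha_i, alpha_j)/(alpha_j, alpha_j); the resulting 4x4 Cartan matrix is
[[2, 0, -1, 0], [0, 2, -2, -1], [-1, -1, 2, 0], [0, -1, 0, 2]].
The roots have two lengths (squared-length ratio 2:1); the short ones are alpha_{1,3}. The associated Dynkin diagram is a chain of 4 nodes with a double edge between the middle two (F_4), so the type is F_4.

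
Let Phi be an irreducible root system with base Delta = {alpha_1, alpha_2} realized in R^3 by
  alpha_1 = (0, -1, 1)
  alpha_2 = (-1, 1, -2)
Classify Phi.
Compute the Cartan integers a_ij = 2(alpha_i, alpha_j)/(alpha_j, alpha_j); the resulting 2x2 Cartan matrix is
[[2, -1], [-3, 2]].
The roots have two lengths (squared-length ratio 3:1); the short ones are alpha_{1}. The associated Dynkin diagram is two nodes joined by a triple edge (G_2), so the type is G_2.

G_2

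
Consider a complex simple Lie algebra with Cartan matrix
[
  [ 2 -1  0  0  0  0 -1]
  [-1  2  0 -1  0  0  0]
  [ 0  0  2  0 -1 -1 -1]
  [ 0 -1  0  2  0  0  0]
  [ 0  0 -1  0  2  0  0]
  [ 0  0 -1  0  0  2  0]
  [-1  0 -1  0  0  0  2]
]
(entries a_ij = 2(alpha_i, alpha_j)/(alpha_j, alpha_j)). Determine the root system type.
The matrix has rank 7 with 2's on the diagonal. Reading the off-diagonal entries as Dynkin edges (a single edge where a_ij = a_ji = -1; a double or triple edge where a_ij * a_ji = 2 or 3), the diagram is a chain of 5 nodes with a fork of two nodes at one end (D_7). One simple-root ordering that puts it in standard form is (alpha_4, alpha_2, alpha_1, alpha_7, alpha_3, alpha_5, alpha_6). So the algebra is type D_7, i.e. so(14).

D7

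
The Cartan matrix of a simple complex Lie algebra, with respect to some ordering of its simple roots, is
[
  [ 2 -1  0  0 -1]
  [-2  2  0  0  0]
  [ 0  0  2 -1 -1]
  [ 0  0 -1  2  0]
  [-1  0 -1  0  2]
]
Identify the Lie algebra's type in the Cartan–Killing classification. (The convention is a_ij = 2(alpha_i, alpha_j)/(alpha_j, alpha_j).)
The matrix has rank 5 with 2's on the diagonal. Reading the off-diagonal entries as Dynkin edges (a single edge where a_ij = a_ji = -1; a double or triple edge where a_ij * a_ji = 2 or 3), the diagram is a chain of 5 nodes with a double edge at one end; the terminal node there is the unique long simple root (C_5). One simple-root ordering that puts it in standard form is (alpha_4, alpha_3, alpha_5, alpha_1, alpha_2). So the algebra is type C_5, i.e. sp(10).

C_5 (sp(10))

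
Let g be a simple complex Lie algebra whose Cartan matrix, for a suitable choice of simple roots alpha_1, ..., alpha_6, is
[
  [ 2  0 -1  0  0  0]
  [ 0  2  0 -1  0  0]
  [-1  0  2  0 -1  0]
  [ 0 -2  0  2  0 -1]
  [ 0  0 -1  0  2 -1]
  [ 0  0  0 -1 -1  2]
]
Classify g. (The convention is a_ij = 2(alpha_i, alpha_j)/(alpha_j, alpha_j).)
B_6 (so(13))

The matrix has rank 6 with 2's on the diagonal. Reading the off-diagonal entries as Dynkin edges (a single edge where a_ij = a_ji = -1; a double or triple edge where a_ij * a_ji = 2 or 3), the diagram is a chain of 6 nodes with a double edge at one end; the terminal node there is the unique short simple root (B_6). One simple-root ordering that puts it in standard form is (alpha_1, alpha_3, alpha_5, alpha_6, alpha_4, alpha_2). So the algebra is type B_6, i.e. so(13).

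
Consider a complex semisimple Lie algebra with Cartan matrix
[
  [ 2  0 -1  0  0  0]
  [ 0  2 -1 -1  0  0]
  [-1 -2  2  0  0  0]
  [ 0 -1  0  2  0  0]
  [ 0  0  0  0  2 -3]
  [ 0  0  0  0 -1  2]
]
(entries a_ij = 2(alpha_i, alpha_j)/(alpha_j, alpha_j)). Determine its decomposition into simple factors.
The diagram associated to this matrix has two connected components: the simple roots {alpha_1, alpha_2, alpha_3, alpha_4} form a chain of 4 nodes with a double edge between the middle two (F_4), and {alpha_5, alpha_6} form two nodes joined by a triple edge (G_2). A semisimple Lie algebra decomposes uniquely as the direct sum of simple ideals, one per connected component of its Dynkin diagram, so g ≅ F_4 ⊕ G_2 (dimension 52 + 14 = 66).

type F_4 ⊕ type G_2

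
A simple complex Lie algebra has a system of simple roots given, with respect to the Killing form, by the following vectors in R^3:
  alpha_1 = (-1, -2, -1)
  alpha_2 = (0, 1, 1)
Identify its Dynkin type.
type G_2

Compute the Cartan integers a_ij = 2(alpha_i, alpha_j)/(alpha_j, alpha_j); the resulting 2x2 Cartan matrix is
[[2, -3], [-1, 2]].
The roots have two lengths (squared-length ratio 3:1); the short ones are alpha_{2}. The associated Dynkin diagram is two nodes joined by a triple edge (G_2), so the type is G_2.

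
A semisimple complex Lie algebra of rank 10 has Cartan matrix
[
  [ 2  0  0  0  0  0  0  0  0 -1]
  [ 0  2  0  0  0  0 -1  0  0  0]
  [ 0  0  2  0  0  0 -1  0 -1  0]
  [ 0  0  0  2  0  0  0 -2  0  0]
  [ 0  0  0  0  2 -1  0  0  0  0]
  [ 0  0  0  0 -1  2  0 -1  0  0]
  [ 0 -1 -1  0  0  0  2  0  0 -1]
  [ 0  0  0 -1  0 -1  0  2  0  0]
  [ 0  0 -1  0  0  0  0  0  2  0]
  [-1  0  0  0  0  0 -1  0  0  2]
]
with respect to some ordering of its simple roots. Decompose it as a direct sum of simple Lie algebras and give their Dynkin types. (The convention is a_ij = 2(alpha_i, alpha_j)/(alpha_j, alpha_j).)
The diagram associated to this matrix has two connected components: the simple roots {alpha_4, alpha_5, alpha_6, alpha_8} form a chain of 4 nodes with a double edge at one end; the terminal node there is the unique long simple root (C_4), and {alpha_1, alpha_2, alpha_3, alpha_7, alpha_9, alpha_10} form a chain of 5 nodes with one extra node attached to the third node from one end (E_6). A semisimple Lie algebra decomposes uniquely as the direct sum of simple ideals, one per connected component of its Dynkin diagram, so g ≅ C_4 ⊕ E_6 (dimension 36 + 78 = 114).

C4 + E6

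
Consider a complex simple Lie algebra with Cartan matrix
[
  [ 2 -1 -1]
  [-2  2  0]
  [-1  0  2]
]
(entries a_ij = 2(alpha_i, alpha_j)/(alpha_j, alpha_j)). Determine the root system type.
C_3

The matrix has rank 3 with 2's on the diagonal. Reading the off-diagonal entries as Dynkin edges (a single edge where a_ij = a_ji = -1; a double or triple edge where a_ij * a_ji = 2 or 3), the diagram is a chain of 3 nodes with a double edge at one end; the terminal node there is the unique long simple root (C_3). One simple-root ordering that puts it in standard form is (alpha_3, alpha_1, alpha_2). So the algebra is type C_3, i.e. sp(6).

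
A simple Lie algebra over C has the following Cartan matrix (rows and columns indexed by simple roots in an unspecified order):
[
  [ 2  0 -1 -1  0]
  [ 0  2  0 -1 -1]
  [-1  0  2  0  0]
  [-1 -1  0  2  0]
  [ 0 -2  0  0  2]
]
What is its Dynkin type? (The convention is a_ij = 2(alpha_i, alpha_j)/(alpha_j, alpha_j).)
C_5 (sp(10))

The matrix has rank 5 with 2's on the diagonal. Reading the off-diagonal entries as Dynkin edges (a single edge where a_ij = a_ji = -1; a double or triple edge where a_ij * a_ji = 2 or 3), the diagram is a chain of 5 nodes with a double edge at one end; the terminal node there is the unique long simple root (C_5). One simple-root ordering that puts it in standard form is (alpha_3, alpha_1, alpha_4, alpha_2, alpha_5). So the algebra is type C_5, i.e. sp(10).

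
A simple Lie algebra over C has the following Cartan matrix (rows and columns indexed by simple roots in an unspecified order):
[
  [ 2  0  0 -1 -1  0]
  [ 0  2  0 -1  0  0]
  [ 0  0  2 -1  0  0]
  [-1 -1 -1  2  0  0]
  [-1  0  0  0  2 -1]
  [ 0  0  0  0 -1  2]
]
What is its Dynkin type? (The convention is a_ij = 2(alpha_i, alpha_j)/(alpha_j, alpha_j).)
type D_6

The matrix has rank 6 with 2's on the diagonal. Reading the off-diagonal entries as Dynkin edges (a single edge where a_ij = a_ji = -1; a double or triple edge where a_ij * a_ji = 2 or 3), the diagram is a chain of 4 nodes with a fork of two nodes at one end (D_6). One simple-root ordering that puts it in standard form is (alpha_6, alpha_5, alpha_1, alpha_4, alpha_2, alpha_3). So the algebra is type D_6, i.e. so(12).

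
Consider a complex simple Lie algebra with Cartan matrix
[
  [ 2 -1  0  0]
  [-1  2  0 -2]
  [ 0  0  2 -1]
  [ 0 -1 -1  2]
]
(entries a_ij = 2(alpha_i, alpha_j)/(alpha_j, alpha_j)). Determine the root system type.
The matrix has rank 4 with 2's on the diagonal. Reading the off-diagonal entries as Dynkin edges (a single edge where a_ij = a_ji = -1; a double or triple edge where a_ij * a_ji = 2 or 3), the diagram is a chain of 4 nodes with a double edge between the middle two (F_4). One simple-root ordering that puts it in standard form is (alpha_1, alpha_2, alpha_4, alpha_3). So the algebra is type F_4.

F_4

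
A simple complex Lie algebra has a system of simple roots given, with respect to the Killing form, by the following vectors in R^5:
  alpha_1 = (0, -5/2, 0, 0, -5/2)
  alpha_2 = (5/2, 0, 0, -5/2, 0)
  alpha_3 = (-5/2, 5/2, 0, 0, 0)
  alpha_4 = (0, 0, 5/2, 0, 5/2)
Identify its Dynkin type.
Compute the Cartan integers a_ij = 2(alpha_i, alpha_j)/(alpha_j, alpha_j); the resulting 4x4 Cartan matrix is
[[2, 0, -1, -1], [0, 2, -1, 0], [-1, -1, 2, 0], [-1, 0, 0, 2]].
All simple roots have the same length, so the diagram is simply laced. The associated Dynkin diagram is a chain of 4 nodes with single edges (A_4), so the type is A_4 (the algebra sl(5)).

A_4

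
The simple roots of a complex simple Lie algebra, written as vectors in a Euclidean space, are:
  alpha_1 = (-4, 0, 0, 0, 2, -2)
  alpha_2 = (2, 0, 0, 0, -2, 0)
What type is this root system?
G_2

Compute the Cartan integers a_ij = 2(alpha_i, alpha_j)/(alpha_j, alpha_j); the resulting 2x2 Cartan matrix is
[[2, -3], [-1, 2]].
The roots have two lengths (squared-length ratio 3:1); the short ones are alpha_{2}. The associated Dynkin diagram is two nodes joined by a triple edge (G_2), so the type is G_2.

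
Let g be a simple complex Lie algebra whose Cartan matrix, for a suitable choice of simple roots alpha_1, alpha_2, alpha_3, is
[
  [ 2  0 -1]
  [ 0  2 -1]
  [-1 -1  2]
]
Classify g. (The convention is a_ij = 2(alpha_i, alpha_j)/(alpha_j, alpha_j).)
The matrix has rank 3 with 2's on the diagonal. Reading the off-diagonal entries as Dynkin edges (a single edge where a_ij = a_ji = -1; a double or triple edge where a_ij * a_ji = 2 or 3), the diagram is a chain of 3 nodes with single edges (A_3). One simple-root ordering that puts it in standard form is (alpha_2, alpha_3, alpha_1). So the algebra is type A_3, i.e. sl(4).

A_3 (sl(4))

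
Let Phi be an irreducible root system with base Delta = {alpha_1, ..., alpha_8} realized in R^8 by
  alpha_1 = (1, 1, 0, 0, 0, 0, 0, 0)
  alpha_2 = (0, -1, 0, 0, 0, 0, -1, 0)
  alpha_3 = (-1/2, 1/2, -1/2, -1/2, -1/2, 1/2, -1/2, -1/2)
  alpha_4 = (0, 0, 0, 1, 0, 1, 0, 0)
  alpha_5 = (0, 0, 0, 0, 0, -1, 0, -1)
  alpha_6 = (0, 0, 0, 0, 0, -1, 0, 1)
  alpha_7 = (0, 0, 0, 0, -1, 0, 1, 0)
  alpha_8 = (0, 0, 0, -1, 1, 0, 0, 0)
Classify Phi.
E_8

Compute the Cartan integers a_ij = 2(alpha_i, alpha_j)/(alpha_j, alpha_j); the resulting 8x8 Cartan matrix is
[[2, -1, 0, 0, 0, 0, 0, 0], [-1, 2, 0, 0, 0, 0, -1, 0], [0, 0, 2, 0, 0, -1, 0, 0], [0, 0, 0, 2, -1, -1, 0, -1], [0, 0, 0, -1, 2, 0, 0, 0], [0, 0, -1, -1, 0, 2, 0, 0], [0, -1, 0, 0, 0, 0, 2, -1], [0, 0, 0, -1, 0, 0, -1, 2]].
All simple roots have the same length, so the diagram is simply laced. The associated Dynkin diagram is a chain of 7 nodes with one extra node attached to the third node from one end (E_8), so the type is E_8.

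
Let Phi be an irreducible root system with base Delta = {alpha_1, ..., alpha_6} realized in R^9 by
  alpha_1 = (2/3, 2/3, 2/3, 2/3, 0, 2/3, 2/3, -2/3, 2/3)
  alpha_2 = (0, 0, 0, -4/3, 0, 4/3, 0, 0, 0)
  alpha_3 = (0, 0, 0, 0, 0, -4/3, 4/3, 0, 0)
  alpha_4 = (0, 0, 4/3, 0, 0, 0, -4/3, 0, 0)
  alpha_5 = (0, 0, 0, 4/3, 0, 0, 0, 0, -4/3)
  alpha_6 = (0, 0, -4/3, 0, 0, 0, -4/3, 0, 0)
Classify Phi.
Compute the Cartan integers a_ij = 2(alpha_i, alpha_j)/(alpha_j, alpha_j); the resulting 6x6 Cartan matrix is
[[2, 0, 0, 0, 0, -1], [0, 2, -1, 0, -1, 0], [0, -1, 2, -1, 0, -1], [0, 0, -1, 2, 0, 0], [0, -1, 0, 0, 2, 0], [-1, 0, -1, 0, 0, 2]].
All simple roots have the same length, so the diagram is simply laced. The associated Dynkin diagram is a chain of 5 nodes with one extra node attached to the third node from one end (E_6), so the type is E_6.

E_6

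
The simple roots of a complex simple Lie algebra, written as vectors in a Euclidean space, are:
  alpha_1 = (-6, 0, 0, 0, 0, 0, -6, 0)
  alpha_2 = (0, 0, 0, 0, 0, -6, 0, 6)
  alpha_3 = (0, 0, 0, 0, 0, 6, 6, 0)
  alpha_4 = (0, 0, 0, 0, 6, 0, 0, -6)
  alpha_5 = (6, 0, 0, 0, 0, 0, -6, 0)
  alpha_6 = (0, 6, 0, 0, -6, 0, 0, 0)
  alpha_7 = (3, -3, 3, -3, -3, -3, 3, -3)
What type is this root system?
E7

Compute the Cartan integers a_ij = 2(alpha_i, alpha_j)/(alpha_j, alpha_j); the resulting 7x7 Cartan matrix is
[[2, 0, -1, 0, 0, 0, -1], [0, 2, -1, -1, 0, 0, 0], [-1, -1, 2, 0, -1, 0, 0], [0, -1, 0, 2, 0, -1, 0], [0, 0, -1, 0, 2, 0, 0], [0, 0, 0, -1, 0, 2, 0], [-1, 0, 0, 0, 0, 0, 2]].
All simple roots have the same length, so the diagram is simply laced. The associated Dynkin diagram is a chain of 6 nodes with one extra node attached to the third node from one end (E_7), so the type is E_7.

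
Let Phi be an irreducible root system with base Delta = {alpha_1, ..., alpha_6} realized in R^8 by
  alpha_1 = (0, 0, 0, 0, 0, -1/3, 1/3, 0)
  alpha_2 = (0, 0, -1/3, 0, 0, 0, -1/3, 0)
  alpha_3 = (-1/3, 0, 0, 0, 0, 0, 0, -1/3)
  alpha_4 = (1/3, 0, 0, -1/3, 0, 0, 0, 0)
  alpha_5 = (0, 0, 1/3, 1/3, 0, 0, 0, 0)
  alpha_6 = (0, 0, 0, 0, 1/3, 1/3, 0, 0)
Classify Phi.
type A_6

Compute the Cartan integers a_ij = 2(alpha_i, alpha_j)/(alpha_j, alpha_j); the resulting 6x6 Cartan matrix is
[[2, -1, 0, 0, 0, -1], [-1, 2, 0, 0, -1, 0], [0, 0, 2, -1, 0, 0], [0, 0, -1, 2, -1, 0], [0, -1, 0, -1, 2, 0], [-1, 0, 0, 0, 0, 2]].
All simple roots have the same length, so the diagram is simply laced. The associated Dynkin diagram is a chain of 6 nodes with single edges (A_6), so the type is A_6 (the algebra sl(7)).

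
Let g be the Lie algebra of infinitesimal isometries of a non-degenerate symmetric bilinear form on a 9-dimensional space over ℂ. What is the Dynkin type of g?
This is so(9) with 9 odd, which has dimension 9(9-1)/2 = 36 and rank (9-1)/2 = 4. In the classification of classical Lie algebras, the orthogonal algebra so(2n+1) in an odd number of variables has type B_n; here n = 4, so the Dynkin diagram is a chain of 4 nodes with a double edge at one end; the terminal node there is the unique short simple root (B_4). Hence the type is B_4.

B_4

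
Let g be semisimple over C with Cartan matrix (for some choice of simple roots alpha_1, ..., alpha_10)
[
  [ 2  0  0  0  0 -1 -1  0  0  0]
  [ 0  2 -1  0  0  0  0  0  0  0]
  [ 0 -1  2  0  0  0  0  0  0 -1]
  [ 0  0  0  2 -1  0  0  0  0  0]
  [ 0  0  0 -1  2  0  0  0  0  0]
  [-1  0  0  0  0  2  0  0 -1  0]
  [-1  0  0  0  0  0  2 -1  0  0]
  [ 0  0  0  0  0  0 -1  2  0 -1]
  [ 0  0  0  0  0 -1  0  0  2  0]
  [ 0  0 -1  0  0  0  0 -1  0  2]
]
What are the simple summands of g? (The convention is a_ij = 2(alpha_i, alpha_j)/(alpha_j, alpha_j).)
The diagram associated to this matrix has two connected components: the simple roots {alpha_4, alpha_5} form a chain of 2 nodes with single edges (A_2), and {alpha_1, alpha_2, alpha_3, alpha_6, alpha_7, alpha_8, alpha_9, alpha_10} form a chain of 8 nodes with single edges (A_8). A semisimple Lie algebra decomposes uniquely as the direct sum of simple ideals, one per connected component of its Dynkin diagram, so g ≅ A_2 ⊕ A_8 (dimension 8 + 80 = 88).

type A_2 + type A_8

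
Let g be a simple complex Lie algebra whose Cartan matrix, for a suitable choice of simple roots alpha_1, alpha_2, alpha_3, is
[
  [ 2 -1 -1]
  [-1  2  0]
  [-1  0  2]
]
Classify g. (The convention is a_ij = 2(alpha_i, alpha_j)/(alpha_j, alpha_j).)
The matrix has rank 3 with 2's on the diagonal. Reading the off-diagonal entries as Dynkin edges (a single edge where a_ij = a_ji = -1; a double or triple edge where a_ij * a_ji = 2 or 3), the diagram is a chain of 3 nodes with single edges (A_3). One simple-root ordering that puts it in standard form is (alpha_2, alpha_1, alpha_3). So the algebra is type A_3, i.e. sl(4).

type A_3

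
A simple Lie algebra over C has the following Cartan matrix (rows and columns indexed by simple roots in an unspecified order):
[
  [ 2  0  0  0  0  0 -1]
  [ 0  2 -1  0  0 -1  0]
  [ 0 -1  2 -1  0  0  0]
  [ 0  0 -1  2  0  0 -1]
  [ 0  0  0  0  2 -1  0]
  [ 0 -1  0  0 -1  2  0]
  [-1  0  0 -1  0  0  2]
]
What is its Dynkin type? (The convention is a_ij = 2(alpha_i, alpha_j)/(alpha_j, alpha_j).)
The matrix has rank 7 with 2's on the diagonal. Reading the off-diagonal entries as Dynkin edges (a single edge where a_ij = a_ji = -1; a double or triple edge where a_ij * a_ji = 2 or 3), the diagram is a chain of 7 nodes with single edges (A_7). One simple-root ordering that puts it in standard form is (alpha_5, alpha_6, alpha_2, alpha_3, alpha_4, alpha_7, alpha_1). So the algebra is type A_7, i.e. sl(8).

type A_7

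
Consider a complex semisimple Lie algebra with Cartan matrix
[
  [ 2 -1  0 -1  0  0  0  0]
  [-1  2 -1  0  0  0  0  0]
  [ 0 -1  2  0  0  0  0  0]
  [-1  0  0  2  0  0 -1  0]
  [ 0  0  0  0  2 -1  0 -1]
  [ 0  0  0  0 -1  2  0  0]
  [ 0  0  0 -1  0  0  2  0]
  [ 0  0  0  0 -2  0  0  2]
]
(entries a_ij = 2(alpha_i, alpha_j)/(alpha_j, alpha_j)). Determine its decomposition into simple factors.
type A_5 + type C_3

The diagram associated to this matrix has two connected components: the simple roots {alpha_1, alpha_2, alpha_3, alpha_4, alpha_7} form a chain of 5 nodes with single edges (A_5), and {alpha_5, alpha_6, alpha_8} form a chain of 3 nodes with a double edge at one end; the terminal node there is the unique long simple root (C_3). A semisimple Lie algebra decomposes uniquely as the direct sum of simple ideals, one per connected component of its Dynkin diagram, so g ≅ A_5 ⊕ C_3 (dimension 35 + 21 = 56).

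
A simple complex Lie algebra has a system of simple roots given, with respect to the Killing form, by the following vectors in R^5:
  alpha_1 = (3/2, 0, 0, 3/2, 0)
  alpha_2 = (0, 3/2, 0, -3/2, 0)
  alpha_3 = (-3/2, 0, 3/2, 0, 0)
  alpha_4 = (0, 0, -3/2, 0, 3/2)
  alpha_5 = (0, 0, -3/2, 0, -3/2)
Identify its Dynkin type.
D_5 (so(10))

Compute the Cartan integers a_ij = 2(alpha_i, alpha_j)/(alpha_j, alpha_j); the resulting 5x5 Cartan matrix is
[[2, -1, -1, 0, 0], [-1, 2, 0, 0, 0], [-1, 0, 2, -1, -1], [0, 0, -1, 2, 0], [0, 0, -1, 0, 2]].
All simple roots have the same length, so the diagram is simply laced. The associated Dynkin diagram is a chain of 3 nodes with a fork of two nodes at one end (D_5), so the type is D_5 (the algebra so(10)).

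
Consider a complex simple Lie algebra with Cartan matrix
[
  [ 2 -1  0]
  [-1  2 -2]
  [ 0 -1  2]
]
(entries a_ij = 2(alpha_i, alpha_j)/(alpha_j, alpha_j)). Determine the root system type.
The matrix has rank 3 with 2's on the diagonal. Reading the off-diagonal entries as Dynkin edges (a single edge where a_ij = a_ji = -1; a double or triple edge where a_ij * a_ji = 2 or 3), the diagram is a chain of 3 nodes with a double edge at one end; the terminal node there is the unique short simple root (B_3). One simple-root ordering that puts it in standard form is (alpha_1, alpha_2, alpha_3). So the algebra is type B_3, i.e. so(7).

type B_3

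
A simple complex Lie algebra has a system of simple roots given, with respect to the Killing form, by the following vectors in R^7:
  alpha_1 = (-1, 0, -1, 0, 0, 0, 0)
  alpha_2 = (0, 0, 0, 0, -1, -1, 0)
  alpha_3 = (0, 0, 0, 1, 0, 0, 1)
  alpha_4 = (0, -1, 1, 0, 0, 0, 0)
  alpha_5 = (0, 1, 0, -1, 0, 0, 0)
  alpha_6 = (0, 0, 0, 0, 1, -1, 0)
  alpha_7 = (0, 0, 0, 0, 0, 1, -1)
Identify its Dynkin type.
Compute the Cartan integers a_ij = 2(alpha_i, alpha_j)/(alpha_j, alpha_j); the resulting 7x7 Cartan matrix is
[[2, 0, 0, -1, 0, 0, 0], [0, 2, 0, 0, 0, 0, -1], [0, 0, 2, 0, -1, 0, -1], [-1, 0, 0, 2, -1, 0, 0], [0, 0, -1, -1, 2, 0, 0], [0, 0, 0, 0, 0, 2, -1], [0, -1, -1, 0, 0, -1, 2]].
All simple roots have the same length, so the diagram is simply laced. The associated Dynkin diagram is a chain of 5 nodes with a fork of two nodes at one end (D_7), so the type is D_7 (the algebra so(14)).

D_7 (so(14))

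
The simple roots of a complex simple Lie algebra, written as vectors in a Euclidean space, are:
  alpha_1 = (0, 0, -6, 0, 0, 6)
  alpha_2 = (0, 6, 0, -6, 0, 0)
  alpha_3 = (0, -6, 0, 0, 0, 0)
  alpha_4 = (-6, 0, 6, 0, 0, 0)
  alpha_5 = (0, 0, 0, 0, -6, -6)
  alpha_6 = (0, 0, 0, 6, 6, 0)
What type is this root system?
Compute the Cartan integers a_ij = 2(alpha_i, alpha_j)/(alpha_j, alpha_j); the resulting 6x6 Cartan matrix is
[[2, 0, 0, -1, -1, 0], [0, 2, -2, 0, 0, -1], [0, -1, 2, 0, 0, 0], [-1, 0, 0, 2, 0, 0], [-1, 0, 0, 0, 2, -1], [0, -1, 0, 0, -1, 2]].
The roots have two lengths (squared-length ratio 2:1); the short ones are alpha_{3}. The associated Dynkin diagram is a chain of 6 nodes with a double edge at one end; the terminal node there is the unique short simple root (B_6), so the type is B_6 (the algebra so(13)).

B_6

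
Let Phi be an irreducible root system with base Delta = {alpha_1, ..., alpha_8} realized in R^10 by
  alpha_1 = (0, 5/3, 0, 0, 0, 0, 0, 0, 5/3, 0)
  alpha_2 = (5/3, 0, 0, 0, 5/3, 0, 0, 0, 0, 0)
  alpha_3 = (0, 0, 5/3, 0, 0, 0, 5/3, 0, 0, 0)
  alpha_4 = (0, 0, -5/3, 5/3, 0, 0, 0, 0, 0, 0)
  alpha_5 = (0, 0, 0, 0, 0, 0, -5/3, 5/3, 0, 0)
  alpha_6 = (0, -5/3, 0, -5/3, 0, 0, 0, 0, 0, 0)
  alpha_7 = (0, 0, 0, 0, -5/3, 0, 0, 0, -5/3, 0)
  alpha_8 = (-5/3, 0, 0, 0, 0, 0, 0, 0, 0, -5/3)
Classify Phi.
A_8 (sl(9))

Compute the Cartan integers a_ij = 2(alpha_i, alpha_j)/(alpha_j, alpha_j); the resulting 8x8 Cartan matrix is
[[2, 0, 0, 0, 0, -1, -1, 0], [0, 2, 0, 0, 0, 0, -1, -1], [0, 0, 2, -1, -1, 0, 0, 0], [0, 0, -1, 2, 0, -1, 0, 0], [0, 0, -1, 0, 2, 0, 0, 0], [-1, 0, 0, -1, 0, 2, 0, 0], [-1, -1, 0, 0, 0, 0, 2, 0], [0, -1, 0, 0, 0, 0, 0, 2]].
All simple roots have the same length, so the diagram is simply laced. The associated Dynkin diagram is a chain of 8 nodes with single edges (A_8), so the type is A_8 (the algebra sl(9)).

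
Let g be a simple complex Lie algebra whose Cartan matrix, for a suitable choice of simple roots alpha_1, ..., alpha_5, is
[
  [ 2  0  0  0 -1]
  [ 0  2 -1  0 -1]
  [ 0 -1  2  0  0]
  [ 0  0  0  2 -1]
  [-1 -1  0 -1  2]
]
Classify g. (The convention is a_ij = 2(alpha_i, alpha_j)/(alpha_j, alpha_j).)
The matrix has rank 5 with 2's on the diagonal. Reading the off-diagonal entries as Dynkin edges (a single edge where a_ij = a_ji = -1; a double or triple edge where a_ij * a_ji = 2 or 3), the diagram is a chain of 3 nodes with a fork of two nodes at one end (D_5). One simple-root ordering that puts it in standard form is (alpha_3, alpha_2, alpha_5, alpha_1, alpha_4). So the algebra is type D_5, i.e. so(10).

D_5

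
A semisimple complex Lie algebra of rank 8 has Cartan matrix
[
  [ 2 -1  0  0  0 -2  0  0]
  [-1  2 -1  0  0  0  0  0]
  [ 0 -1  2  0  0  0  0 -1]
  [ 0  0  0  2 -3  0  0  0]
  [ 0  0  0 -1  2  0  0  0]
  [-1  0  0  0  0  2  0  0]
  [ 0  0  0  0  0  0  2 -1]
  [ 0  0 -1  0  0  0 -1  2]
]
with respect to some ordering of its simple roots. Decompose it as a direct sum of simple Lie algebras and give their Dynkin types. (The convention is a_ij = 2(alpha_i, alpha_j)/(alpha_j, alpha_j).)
B6 + G2

The diagram associated to this matrix has two connected components: the simple roots {alpha_1, alpha_2, alpha_3, alpha_6, alpha_7, alpha_8} form a chain of 6 nodes with a double edge at one end; the terminal node there is the unique short simple root (B_6), and {alpha_4, alpha_5} form two nodes joined by a triple edge (G_2). A semisimple Lie algebra decomposes uniquely as the direct sum of simple ideals, one per connected component of its Dynkin diagram, so g ≅ B_6 ⊕ G_2 (dimension 78 + 14 = 92).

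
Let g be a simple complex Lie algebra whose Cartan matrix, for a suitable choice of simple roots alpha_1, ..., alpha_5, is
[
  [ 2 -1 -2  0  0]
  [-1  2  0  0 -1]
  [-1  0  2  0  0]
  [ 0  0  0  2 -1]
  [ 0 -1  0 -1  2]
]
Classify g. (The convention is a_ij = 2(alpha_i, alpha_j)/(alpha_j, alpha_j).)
The matrix has rank 5 with 2's on the diagonal. Reading the off-diagonal entries as Dynkin edges (a single edge where a_ij = a_ji = -1; a double or triple edge where a_ij * a_ji = 2 or 3), the diagram is a chain of 5 nodes with a double edge at one end; the terminal node there is the unique short simple root (B_5). One simple-root ordering that puts it in standard form is (alpha_4, alpha_5, alpha_2, alpha_1, alpha_3). So the algebra is type B_5, i.e. so(11).

type B_5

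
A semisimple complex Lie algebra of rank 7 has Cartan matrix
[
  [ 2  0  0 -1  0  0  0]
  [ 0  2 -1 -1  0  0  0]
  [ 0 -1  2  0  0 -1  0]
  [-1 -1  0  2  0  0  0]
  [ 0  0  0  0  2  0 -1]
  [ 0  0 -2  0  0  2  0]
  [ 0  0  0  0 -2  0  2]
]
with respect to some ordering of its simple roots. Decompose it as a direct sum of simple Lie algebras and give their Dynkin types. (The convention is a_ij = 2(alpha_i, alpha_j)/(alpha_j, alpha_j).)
B2 + C5

The diagram associated to this matrix has two connected components: the simple roots {alpha_5, alpha_7} form a chain of 2 nodes with a double edge at one end; the terminal node there is the unique short simple root (B_2), and {alpha_1, alpha_2, alpha_3, alpha_4, alpha_6} form a chain of 5 nodes with a double edge at one end; the terminal node there is the unique long simple root (C_5). A semisimple Lie algebra decomposes uniquely as the direct sum of simple ideals, one per connected component of its Dynkin diagram, so g ≅ B_2 ⊕ C_5 (dimension 10 + 55 = 65).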